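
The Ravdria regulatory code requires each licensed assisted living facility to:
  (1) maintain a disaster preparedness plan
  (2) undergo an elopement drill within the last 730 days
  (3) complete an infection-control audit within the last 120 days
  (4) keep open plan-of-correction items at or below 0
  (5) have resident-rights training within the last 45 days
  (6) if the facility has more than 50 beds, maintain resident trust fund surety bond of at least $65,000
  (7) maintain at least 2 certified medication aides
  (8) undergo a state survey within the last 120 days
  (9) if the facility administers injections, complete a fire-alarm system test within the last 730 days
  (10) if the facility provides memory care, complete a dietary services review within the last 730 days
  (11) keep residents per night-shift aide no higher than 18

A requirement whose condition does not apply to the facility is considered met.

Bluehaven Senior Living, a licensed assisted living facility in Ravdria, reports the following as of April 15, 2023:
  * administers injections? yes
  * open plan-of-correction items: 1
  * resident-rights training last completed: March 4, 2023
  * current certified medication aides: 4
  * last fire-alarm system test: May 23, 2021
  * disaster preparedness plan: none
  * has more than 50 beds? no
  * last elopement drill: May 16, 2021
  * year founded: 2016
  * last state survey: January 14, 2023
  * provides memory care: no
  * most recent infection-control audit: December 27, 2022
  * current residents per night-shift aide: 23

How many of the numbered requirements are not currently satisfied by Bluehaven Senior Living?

1. disaster preparedness plan absent → not met
2. elopement drill 699 days ago vs limit 730 → met
3. infection-control audit 109 days ago vs limit 120 → met
4. open plan-of-correction items 1 > 0 → not met
5. resident-rights training 42 days ago vs limit 45 → met
6. condition 'has more than 50 beds' does not hold → requirement n/a → met
7. certified medication aides 4 ≥ 2 → met
8. state survey 91 days ago vs limit 120 → met
9. condition 'administers injections' holds; fire-alarm system test 692 days ago vs limit 730 → met
10. condition 'provides memory care' does not hold → requirement n/a → met
11. residents per night-shift aide 23 > 18 → not met
Not met: 3 of 11

3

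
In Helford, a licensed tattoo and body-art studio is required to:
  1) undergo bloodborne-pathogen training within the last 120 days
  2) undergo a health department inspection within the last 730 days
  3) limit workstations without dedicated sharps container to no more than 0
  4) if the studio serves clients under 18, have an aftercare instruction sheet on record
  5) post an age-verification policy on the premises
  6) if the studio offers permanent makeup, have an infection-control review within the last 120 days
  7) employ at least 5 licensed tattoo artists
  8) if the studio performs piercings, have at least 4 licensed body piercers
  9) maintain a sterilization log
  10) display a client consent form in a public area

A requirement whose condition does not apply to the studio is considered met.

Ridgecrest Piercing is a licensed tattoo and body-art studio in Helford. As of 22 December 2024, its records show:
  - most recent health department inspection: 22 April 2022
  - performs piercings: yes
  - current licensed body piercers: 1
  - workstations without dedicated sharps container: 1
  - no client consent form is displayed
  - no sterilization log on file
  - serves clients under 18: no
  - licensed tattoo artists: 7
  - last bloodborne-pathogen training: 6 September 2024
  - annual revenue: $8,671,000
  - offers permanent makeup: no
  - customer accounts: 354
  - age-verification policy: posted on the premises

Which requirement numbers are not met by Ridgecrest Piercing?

1. bloodborne-pathogen training 107 days ago vs limit 120 → met
2. health department inspection 975 days ago vs limit 730 → not met
3. workstations without dedicated sharps container 1 > 0 → not met
4. condition 'serves clients under 18' does not hold → requirement n/a → met
5. age-verification policy present → met
6. condition 'offers permanent makeup' does not hold → requirement n/a → met
7. licensed tattoo artists 7 ≥ 5 → met
8. condition 'performs piercings' holds; licensed body piercers 1 < 4 → not met
9. sterilization log absent → not met
10. client consent form absent → not met
Not met: 2, 3, 8, 9, 10

2, 3, 8, 9, 10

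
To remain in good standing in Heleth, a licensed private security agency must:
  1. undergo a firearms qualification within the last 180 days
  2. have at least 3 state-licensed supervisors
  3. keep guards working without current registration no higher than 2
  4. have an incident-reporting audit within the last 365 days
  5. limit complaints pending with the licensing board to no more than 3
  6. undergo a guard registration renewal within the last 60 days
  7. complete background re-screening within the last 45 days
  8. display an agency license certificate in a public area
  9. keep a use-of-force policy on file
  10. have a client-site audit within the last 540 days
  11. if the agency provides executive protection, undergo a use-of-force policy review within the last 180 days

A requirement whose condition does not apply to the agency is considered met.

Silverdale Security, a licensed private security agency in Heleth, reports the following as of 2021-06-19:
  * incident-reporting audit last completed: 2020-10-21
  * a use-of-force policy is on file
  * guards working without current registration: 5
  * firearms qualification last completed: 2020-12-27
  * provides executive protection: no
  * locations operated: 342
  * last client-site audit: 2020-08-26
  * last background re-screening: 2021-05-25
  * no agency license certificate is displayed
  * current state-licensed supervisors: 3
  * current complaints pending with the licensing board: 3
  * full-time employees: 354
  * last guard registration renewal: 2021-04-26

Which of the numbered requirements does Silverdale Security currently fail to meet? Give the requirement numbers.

1. firearms qualification 174 days ago vs limit 180 → met
2. state-licensed supervisors 3 ≥ 3 → met
3. guards working without current registration 5 > 2 → not met
4. incident-reporting audit 241 days ago vs limit 365 → met
5. complaints pending with the licensing board 3 ≤ 3 → met
6. guard registration renewal 54 days ago vs limit 60 → met
7. background re-screening 25 days ago vs limit 45 → met
8. agency license certificate absent → not met
9. use-of-force policy present → met
10. client-site audit 297 days ago vs limit 540 → met
11. condition 'provides executive protection' does not hold → requirement n/a → met
Not met: 3, 8

3, 8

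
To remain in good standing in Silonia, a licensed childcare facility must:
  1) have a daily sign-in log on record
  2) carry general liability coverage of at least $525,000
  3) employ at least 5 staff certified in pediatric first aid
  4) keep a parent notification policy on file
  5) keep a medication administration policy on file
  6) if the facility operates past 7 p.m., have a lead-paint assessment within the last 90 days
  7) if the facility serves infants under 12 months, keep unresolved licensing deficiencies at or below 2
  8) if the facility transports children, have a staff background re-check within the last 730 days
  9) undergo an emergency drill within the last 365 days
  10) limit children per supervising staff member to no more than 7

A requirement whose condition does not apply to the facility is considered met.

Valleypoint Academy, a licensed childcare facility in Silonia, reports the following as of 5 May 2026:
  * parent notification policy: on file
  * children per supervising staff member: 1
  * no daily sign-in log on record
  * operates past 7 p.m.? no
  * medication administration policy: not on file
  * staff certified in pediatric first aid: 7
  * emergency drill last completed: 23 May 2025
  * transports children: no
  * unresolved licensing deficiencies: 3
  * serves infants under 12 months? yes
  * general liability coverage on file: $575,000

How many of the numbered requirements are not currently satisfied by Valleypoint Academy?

3

1. daily sign-in log absent → not met
2. general liability coverage $575,000 ≥ $525,000 → met
3. staff certified in pediatric first aid 7 ≥ 5 → met
4. parent notification policy present → met
5. medication administration policy absent → not met
6. condition 'operates past 7 p.m.' does not hold → requirement n/a → met
7. condition 'serves infants under 12 months' holds; unresolved licensing deficiencies 3 > 2 → not met
8. condition 'transports children' does not hold → requirement n/a → met
9. emergency drill 347 days ago vs limit 365 → met
10. children per supervising staff member 1 ≤ 7 → met
Not met: 3 of 10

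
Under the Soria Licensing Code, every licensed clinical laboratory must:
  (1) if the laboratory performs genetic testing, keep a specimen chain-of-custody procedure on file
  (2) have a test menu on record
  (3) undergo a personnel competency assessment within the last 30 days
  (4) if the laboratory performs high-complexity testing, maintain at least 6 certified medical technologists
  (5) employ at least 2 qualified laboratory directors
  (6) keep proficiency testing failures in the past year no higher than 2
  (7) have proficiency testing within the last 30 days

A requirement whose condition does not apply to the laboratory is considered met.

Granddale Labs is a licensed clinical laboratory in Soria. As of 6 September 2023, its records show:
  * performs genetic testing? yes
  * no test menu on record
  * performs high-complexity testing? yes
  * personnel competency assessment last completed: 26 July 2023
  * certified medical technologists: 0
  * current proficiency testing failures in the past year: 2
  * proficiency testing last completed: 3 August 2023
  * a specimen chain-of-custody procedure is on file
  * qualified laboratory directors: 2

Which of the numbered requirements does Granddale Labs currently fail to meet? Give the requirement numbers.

2, 3, 4, 7

1. condition 'performs genetic testing' holds; specimen chain-of-custody procedure present → met
2. test menu absent → not met
3. personnel competency assessment 42 days ago vs limit 30 → not met
4. condition 'performs high-complexity testing' holds; certified medical technologists 0 < 6 → not met
5. qualified laboratory directors 2 ≥ 2 → met
6. proficiency testing failures in the past year 2 ≤ 2 → met
7. proficiency testing 34 days ago vs limit 30 → not met
Not met: 2, 3, 4, 7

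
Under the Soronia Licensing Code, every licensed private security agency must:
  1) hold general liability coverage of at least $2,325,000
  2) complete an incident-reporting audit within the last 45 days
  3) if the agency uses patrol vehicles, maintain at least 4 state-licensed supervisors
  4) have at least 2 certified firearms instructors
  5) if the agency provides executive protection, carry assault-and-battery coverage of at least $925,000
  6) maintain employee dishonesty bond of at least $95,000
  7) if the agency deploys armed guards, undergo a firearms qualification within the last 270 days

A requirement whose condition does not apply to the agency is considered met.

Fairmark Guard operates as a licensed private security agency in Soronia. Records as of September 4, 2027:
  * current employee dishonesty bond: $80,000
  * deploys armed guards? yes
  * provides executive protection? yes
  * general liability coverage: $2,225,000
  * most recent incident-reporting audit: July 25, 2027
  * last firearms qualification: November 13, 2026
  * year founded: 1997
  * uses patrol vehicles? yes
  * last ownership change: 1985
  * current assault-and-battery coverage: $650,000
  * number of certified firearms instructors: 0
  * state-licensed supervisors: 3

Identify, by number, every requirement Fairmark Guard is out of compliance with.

1. general liability coverage $2,225,000 < $2,325,000 → not met
2. incident-reporting audit 41 days ago vs limit 45 → met
3. condition 'uses patrol vehicles' holds; state-licensed supervisors 3 < 4 → not met
4. certified firearms instructors 0 < 2 → not met
5. condition 'provides executive protection' holds; assault-and-battery coverage $650,000 < $925,000 → not met
6. employee dishonesty bond $80,000 < $95,000 → not met
7. condition 'deploys armed guards' holds; firearms qualification 295 days ago vs limit 270 → not met
Not met: 1, 3, 4, 5, 6, 7

1, 3, 4, 5, 6, 7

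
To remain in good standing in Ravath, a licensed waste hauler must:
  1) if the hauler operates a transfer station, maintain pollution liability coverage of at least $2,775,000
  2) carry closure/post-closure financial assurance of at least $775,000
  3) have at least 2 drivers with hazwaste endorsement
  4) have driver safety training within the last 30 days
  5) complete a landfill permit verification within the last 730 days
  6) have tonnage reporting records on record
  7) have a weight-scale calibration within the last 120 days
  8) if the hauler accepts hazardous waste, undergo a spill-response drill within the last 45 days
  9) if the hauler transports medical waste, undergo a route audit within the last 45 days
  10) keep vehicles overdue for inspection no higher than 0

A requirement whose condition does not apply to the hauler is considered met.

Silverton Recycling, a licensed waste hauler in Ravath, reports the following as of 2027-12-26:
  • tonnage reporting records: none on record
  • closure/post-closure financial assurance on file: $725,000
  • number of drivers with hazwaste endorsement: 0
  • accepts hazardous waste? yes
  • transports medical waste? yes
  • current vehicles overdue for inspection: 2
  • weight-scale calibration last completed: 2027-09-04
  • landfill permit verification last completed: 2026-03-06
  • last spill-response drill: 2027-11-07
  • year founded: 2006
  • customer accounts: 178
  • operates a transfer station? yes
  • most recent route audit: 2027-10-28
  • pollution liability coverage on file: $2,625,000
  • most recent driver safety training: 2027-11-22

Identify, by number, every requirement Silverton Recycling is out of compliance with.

1, 2, 3, 4, 6, 8, 9, 10

1. condition 'operates a transfer station' holds; pollution liability coverage $2,625,000 < $2,775,000 → not met
2. closure/post-closure financial assurance $725,000 < $775,000 → not met
3. drivers with hazwaste endorsement 0 < 2 → not met
4. driver safety training 34 days ago vs limit 30 → not met
5. landfill permit verification 660 days ago vs limit 730 → met
6. tonnage reporting records absent → not met
7. weight-scale calibration 113 days ago vs limit 120 → met
8. condition 'accepts hazardous waste' holds; spill-response drill 49 days ago vs limit 45 → not met
9. condition 'transports medical waste' holds; route audit 59 days ago vs limit 45 → not met
10. vehicles overdue for inspection 2 > 0 → not met
Not met: 1, 2, 3, 4, 6, 8, 9, 10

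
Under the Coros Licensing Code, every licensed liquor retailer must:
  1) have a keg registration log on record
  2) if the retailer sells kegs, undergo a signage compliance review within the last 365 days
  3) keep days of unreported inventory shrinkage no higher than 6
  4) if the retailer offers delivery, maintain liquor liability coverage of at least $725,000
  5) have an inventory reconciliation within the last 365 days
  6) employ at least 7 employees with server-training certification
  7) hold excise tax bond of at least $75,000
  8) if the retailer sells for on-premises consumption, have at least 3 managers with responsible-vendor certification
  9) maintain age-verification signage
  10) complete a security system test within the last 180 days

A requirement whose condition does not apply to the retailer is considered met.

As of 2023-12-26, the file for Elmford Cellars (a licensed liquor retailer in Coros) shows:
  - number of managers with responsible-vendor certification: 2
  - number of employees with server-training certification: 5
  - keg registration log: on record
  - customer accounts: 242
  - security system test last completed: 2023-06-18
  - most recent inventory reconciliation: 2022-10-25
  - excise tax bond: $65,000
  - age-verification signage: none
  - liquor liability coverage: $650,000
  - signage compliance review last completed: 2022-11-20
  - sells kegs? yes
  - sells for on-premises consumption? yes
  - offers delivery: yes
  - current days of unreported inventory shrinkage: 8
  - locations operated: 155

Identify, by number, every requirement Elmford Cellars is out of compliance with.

1. keg registration log present → met
2. condition 'sells kegs' holds; signage compliance review 401 days ago vs limit 365 → not met
3. days of unreported inventory shrinkage 8 > 6 → not met
4. condition 'offers delivery' holds; liquor liability coverage $650,000 < $725,000 → not met
5. inventory reconciliation 427 days ago vs limit 365 → not met
6. employees with server-training certification 5 < 7 → not met
7. excise tax bond $65,000 < $75,000 → not met
8. condition 'sells for on-premises consumption' holds; managers with responsible-vendor certification 2 < 3 → not met
9. age-verification signage absent → not met
10. security system test 191 days ago vs limit 180 → not met
Not met: 2, 3, 4, 5, 6, 7, 8, 9, 10

2, 3, 4, 5, 6, 7, 8, 9, 10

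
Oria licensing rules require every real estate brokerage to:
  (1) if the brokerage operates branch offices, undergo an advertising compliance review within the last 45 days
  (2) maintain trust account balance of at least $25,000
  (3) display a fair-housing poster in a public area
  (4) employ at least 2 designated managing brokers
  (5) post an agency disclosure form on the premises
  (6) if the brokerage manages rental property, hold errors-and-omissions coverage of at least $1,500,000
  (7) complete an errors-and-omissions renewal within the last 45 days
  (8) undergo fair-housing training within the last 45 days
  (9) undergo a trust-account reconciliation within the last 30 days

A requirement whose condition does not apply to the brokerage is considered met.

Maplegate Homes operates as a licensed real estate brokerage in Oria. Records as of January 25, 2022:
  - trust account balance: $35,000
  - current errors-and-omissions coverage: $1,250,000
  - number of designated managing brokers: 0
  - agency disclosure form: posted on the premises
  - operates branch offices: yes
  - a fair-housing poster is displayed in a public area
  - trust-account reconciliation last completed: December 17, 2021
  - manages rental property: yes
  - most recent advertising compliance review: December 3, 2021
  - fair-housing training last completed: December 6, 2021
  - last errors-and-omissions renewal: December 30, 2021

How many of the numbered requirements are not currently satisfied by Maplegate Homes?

1. condition 'operates branch offices' holds; advertising compliance review 53 days ago vs limit 45 → not met
2. trust account balance $35,000 ≥ $25,000 → met
3. fair-housing poster present → met
4. designated managing brokers 0 < 2 → not met
5. agency disclosure form present → met
6. condition 'manages rental property' holds; errors-and-omissions coverage $1,250,000 < $1,500,000 → not met
7. errors-and-omissions renewal 26 days ago vs limit 45 → met
8. fair-housing training 50 days ago vs limit 45 → not met
9. trust-account reconciliation 39 days ago vs limit 30 → not met
Not met: 5 of 9

5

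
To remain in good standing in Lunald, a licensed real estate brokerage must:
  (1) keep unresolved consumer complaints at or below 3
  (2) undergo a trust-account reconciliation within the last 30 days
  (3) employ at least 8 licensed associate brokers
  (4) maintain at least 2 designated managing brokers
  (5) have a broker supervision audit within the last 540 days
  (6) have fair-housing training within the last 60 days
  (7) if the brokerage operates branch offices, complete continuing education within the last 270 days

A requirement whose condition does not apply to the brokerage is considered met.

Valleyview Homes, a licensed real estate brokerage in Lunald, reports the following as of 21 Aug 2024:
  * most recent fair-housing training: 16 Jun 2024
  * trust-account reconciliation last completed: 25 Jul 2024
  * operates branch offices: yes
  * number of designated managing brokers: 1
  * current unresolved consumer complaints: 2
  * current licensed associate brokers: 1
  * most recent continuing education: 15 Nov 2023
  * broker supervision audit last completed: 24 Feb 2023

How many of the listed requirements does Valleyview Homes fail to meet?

1. unresolved consumer complaints 2 ≤ 3 → met
2. trust-account reconciliation 27 days ago vs limit 30 → met
3. licensed associate brokers 1 < 8 → not met
4. designated managing brokers 1 < 2 → not met
5. broker supervision audit 544 days ago vs limit 540 → not met
6. fair-housing training 66 days ago vs limit 60 → not met
7. condition 'operates branch offices' holds; continuing education 280 days ago vs limit 270 → not met
Not met: 5 of 7

5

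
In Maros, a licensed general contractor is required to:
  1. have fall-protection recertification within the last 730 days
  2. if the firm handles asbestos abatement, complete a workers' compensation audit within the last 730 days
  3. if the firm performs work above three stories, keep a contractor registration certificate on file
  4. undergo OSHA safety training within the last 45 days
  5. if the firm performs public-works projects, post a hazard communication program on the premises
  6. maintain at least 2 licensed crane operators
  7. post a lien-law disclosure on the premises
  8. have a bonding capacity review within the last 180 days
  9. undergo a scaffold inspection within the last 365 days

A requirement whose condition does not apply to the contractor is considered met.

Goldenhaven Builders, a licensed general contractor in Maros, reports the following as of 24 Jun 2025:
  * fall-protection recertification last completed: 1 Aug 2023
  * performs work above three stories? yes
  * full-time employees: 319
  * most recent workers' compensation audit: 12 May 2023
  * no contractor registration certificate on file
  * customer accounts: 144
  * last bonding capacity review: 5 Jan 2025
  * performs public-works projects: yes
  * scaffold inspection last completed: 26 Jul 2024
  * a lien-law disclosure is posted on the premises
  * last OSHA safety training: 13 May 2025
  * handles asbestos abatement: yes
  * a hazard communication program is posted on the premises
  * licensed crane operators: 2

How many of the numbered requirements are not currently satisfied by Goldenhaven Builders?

2

1. fall-protection recertification 693 days ago vs limit 730 → met
2. condition 'handles asbestos abatement' holds; workers' compensation audit 774 days ago vs limit 730 → not met
3. condition 'performs work above three stories' holds; contractor registration certificate absent → not met
4. OSHA safety training 42 days ago vs limit 45 → met
5. condition 'performs public-works projects' holds; hazard communication program present → met
6. licensed crane operators 2 ≥ 2 → met
7. lien-law disclosure present → met
8. bonding capacity review 170 days ago vs limit 180 → met
9. scaffold inspection 333 days ago vs limit 365 → met
Not met: 2 of 9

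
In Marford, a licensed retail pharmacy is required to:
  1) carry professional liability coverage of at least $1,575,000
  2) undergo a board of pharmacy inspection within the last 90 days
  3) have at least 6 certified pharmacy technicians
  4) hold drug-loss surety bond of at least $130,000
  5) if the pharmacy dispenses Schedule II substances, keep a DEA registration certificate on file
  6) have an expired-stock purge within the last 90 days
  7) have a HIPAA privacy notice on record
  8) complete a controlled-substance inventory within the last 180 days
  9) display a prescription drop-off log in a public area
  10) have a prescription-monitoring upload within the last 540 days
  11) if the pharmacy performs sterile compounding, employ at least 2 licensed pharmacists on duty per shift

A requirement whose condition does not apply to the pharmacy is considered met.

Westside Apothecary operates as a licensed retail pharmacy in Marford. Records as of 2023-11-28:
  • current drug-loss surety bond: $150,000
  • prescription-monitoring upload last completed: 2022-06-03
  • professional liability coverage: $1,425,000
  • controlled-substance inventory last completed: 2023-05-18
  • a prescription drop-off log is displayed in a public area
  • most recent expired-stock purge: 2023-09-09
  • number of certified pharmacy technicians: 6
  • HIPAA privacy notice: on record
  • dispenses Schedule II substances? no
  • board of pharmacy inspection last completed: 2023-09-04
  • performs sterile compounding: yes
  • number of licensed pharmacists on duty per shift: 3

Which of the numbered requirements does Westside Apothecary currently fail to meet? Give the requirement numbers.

1, 8, 10

1. professional liability coverage $1,425,000 < $1,575,000 → not met
2. board of pharmacy inspection 85 days ago vs limit 90 → met
3. certified pharmacy technicians 6 ≥ 6 → met
4. drug-loss surety bond $150,000 ≥ $130,000 → met
5. condition 'dispenses Schedule II substances' does not hold → requirement n/a → met
6. expired-stock purge 80 days ago vs limit 90 → met
7. HIPAA privacy notice present → met
8. controlled-substance inventory 194 days ago vs limit 180 → not met
9. prescription drop-off log present → met
10. prescription-monitoring upload 543 days ago vs limit 540 → not met
11. condition 'performs sterile compounding' holds; licensed pharmacists on duty per shift 3 ≥ 2 → met
Not met: 1, 8, 10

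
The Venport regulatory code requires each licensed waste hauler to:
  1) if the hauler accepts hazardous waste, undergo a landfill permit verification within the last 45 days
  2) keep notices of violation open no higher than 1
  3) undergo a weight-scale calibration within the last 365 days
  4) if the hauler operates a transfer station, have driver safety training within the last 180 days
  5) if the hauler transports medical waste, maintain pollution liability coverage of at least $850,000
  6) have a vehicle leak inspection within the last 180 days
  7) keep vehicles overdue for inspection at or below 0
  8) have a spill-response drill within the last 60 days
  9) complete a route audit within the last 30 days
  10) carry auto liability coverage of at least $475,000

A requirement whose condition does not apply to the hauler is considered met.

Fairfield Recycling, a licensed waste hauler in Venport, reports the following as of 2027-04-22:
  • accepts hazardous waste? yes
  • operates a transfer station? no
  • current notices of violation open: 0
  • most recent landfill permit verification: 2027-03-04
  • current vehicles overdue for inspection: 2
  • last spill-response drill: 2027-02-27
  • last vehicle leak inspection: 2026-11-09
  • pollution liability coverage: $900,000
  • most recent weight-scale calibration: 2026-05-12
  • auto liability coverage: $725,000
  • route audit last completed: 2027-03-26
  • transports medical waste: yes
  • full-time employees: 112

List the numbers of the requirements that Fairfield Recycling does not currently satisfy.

1. condition 'accepts hazardous waste' holds; landfill permit verification 49 days ago vs limit 45 → not met
2. notices of violation open 0 ≤ 1 → met
3. weight-scale calibration 345 days ago vs limit 365 → met
4. condition 'operates a transfer station' does not hold → requirement n/a → met
5. condition 'transports medical waste' holds; pollution liability coverage $900,000 ≥ $850,000 → met
6. vehicle leak inspection 164 days ago vs limit 180 → met
7. vehicles overdue for inspection 2 > 0 → not met
8. spill-response drill 54 days ago vs limit 60 → met
9. route audit 27 days ago vs limit 30 → met
10. auto liability coverage $725,000 ≥ $475,000 → met
Not met: 1, 7

1, 7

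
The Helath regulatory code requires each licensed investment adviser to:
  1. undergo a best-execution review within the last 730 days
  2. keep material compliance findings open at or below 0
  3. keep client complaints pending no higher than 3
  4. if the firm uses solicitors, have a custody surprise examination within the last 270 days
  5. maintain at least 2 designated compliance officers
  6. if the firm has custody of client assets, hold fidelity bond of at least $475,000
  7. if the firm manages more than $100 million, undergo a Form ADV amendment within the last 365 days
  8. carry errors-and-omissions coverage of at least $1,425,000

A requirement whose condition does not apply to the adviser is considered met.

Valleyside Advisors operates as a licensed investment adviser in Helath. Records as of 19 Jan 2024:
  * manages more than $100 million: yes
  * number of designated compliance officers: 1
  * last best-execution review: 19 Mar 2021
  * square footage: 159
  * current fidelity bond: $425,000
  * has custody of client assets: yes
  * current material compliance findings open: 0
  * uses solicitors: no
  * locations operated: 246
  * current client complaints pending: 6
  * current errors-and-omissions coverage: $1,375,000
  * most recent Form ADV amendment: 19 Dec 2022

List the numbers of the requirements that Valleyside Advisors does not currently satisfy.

1. best-execution review 1036 days ago vs limit 730 → not met
2. material compliance findings open 0 ≤ 0 → met
3. client complaints pending 6 > 3 → not met
4. condition 'uses solicitors' does not hold → requirement n/a → met
5. designated compliance officers 1 < 2 → not met
6. condition 'has custody of client assets' holds; fidelity bond $425,000 < $475,000 → not met
7. condition 'manages more than $100 million' holds; Form ADV amendment 396 days ago vs limit 365 → not met
8. errors-and-omissions coverage $1,375,000 < $1,425,000 → not met
Not met: 1, 3, 5, 6, 7, 8

1, 3, 5, 6, 7, 8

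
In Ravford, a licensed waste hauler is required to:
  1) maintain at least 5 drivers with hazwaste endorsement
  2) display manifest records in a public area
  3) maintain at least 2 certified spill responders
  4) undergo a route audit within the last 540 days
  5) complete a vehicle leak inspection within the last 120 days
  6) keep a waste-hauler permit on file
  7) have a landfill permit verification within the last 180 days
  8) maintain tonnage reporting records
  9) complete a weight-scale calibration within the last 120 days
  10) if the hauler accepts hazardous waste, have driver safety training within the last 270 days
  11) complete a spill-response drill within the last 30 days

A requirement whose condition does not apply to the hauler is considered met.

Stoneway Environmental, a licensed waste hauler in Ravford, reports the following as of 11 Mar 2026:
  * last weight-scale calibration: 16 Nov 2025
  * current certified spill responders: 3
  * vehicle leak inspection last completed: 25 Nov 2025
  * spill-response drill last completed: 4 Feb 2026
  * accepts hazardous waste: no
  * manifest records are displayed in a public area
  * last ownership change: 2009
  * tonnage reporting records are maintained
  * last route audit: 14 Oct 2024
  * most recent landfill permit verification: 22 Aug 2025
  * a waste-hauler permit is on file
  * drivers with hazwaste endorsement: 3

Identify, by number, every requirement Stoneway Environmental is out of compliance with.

1, 7, 11

1. drivers with hazwaste endorsement 3 < 5 → not met
2. manifest records present → met
3. certified spill responders 3 ≥ 2 → met
4. route audit 513 days ago vs limit 540 → met
5. vehicle leak inspection 106 days ago vs limit 120 → met
6. waste-hauler permit present → met
7. landfill permit verification 201 days ago vs limit 180 → not met
8. tonnage reporting records present → met
9. weight-scale calibration 115 days ago vs limit 120 → met
10. condition 'accepts hazardous waste' does not hold → requirement n/a → met
11. spill-response drill 35 days ago vs limit 30 → not met
Not met: 1, 7, 11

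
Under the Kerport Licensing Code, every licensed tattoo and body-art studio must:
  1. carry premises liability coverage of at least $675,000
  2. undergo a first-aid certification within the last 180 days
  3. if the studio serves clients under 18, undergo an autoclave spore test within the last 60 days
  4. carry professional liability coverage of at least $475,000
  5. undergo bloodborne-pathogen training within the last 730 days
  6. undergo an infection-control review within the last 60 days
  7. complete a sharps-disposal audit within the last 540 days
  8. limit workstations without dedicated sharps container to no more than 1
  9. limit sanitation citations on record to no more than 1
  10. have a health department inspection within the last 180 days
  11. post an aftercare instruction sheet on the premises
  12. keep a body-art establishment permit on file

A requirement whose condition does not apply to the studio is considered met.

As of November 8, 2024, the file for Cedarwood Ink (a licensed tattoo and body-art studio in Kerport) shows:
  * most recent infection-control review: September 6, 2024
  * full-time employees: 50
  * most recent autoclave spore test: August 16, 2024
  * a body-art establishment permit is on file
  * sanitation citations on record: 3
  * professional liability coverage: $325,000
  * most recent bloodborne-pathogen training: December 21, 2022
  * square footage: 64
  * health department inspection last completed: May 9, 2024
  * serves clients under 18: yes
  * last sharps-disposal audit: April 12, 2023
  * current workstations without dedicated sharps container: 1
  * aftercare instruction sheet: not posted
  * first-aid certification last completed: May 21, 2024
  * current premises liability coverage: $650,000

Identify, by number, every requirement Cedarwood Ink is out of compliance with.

1, 3, 4, 6, 7, 9, 10, 11

1. premises liability coverage $650,000 < $675,000 → not met
2. first-aid certification 171 days ago vs limit 180 → met
3. condition 'serves clients under 18' holds; autoclave spore test 84 days ago vs limit 60 → not met
4. professional liability coverage $325,000 < $475,000 → not met
5. bloodborne-pathogen training 688 days ago vs limit 730 → met
6. infection-control review 63 days ago vs limit 60 → not met
7. sharps-disposal audit 576 days ago vs limit 540 → not met
8. workstations without dedicated sharps container 1 ≤ 1 → met
9. sanitation citations on record 3 > 1 → not met
10. health department inspection 183 days ago vs limit 180 → not met
11. aftercare instruction sheet absent → not met
12. body-art establishment permit present → met
Not met: 1, 3, 4, 6, 7, 9, 10, 11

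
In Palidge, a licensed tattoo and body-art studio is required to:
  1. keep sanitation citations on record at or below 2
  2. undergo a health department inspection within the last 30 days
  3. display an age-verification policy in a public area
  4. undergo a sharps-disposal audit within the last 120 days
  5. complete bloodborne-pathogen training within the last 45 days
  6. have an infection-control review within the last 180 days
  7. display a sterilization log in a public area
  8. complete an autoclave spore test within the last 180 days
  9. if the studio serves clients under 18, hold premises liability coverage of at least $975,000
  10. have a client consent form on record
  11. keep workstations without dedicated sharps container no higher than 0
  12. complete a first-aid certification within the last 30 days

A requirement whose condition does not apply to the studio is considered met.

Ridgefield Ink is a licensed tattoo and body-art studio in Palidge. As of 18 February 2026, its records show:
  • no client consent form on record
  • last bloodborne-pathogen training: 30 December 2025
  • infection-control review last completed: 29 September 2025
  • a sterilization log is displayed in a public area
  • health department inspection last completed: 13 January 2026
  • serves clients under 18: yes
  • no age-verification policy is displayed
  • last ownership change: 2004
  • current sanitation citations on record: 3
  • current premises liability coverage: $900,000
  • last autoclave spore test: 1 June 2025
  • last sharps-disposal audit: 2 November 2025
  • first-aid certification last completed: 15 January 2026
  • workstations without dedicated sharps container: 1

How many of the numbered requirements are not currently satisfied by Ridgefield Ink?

9

1. sanitation citations on record 3 > 2 → not met
2. health department inspection 36 days ago vs limit 30 → not met
3. age-verification policy absent → not met
4. sharps-disposal audit 108 days ago vs limit 120 → met
5. bloodborne-pathogen training 50 days ago vs limit 45 → not met
6. infection-control review 142 days ago vs limit 180 → met
7. sterilization log present → met
8. autoclave spore test 262 days ago vs limit 180 → not met
9. condition 'serves clients under 18' holds; premises liability coverage $900,000 < $975,000 → not met
10. client consent form absent → not met
11. workstations without dedicated sharps container 1 > 0 → not met
12. first-aid certification 34 days ago vs limit 30 → not met
Not met: 9 of 12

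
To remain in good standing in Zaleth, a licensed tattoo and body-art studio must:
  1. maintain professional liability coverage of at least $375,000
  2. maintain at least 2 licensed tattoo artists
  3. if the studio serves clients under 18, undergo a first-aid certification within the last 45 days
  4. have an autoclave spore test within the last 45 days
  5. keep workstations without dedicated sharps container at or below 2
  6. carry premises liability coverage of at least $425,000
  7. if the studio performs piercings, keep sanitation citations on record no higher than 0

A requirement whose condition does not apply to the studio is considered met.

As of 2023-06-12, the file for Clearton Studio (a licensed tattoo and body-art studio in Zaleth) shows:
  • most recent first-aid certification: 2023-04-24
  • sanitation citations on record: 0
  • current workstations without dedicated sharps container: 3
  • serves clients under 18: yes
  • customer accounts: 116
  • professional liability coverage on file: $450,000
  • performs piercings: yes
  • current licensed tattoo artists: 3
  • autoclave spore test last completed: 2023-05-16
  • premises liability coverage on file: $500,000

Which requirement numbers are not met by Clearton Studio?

1. professional liability coverage $450,000 ≥ $375,000 → met
2. licensed tattoo artists 3 ≥ 2 → met
3. condition 'serves clients under 18' holds; first-aid certification 49 days ago vs limit 45 → not met
4. autoclave spore test 27 days ago vs limit 45 → met
5. workstations without dedicated sharps container 3 > 2 → not met
6. premises liability coverage $500,000 ≥ $425,000 → met
7. condition 'performs piercings' holds; sanitation citations on record 0 ≤ 0 → met
Not met: 3, 5

3, 5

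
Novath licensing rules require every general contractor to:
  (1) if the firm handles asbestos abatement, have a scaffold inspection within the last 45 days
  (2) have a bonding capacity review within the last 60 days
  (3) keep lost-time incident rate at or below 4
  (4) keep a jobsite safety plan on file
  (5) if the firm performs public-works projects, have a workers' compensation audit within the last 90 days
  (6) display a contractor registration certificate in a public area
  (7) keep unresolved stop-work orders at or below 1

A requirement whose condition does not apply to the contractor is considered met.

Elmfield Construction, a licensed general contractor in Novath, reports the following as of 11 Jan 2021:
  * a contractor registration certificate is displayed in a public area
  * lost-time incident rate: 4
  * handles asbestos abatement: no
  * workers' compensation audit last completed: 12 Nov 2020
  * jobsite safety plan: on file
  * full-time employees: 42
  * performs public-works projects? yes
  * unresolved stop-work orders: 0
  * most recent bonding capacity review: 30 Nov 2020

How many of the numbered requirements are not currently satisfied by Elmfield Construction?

0

1. condition 'handles asbestos abatement' does not hold → requirement n/a → met
2. bonding capacity review 42 days ago vs limit 60 → met
3. lost-time incident rate 4 ≤ 4 → met
4. jobsite safety plan present → met
5. condition 'performs public-works projects' holds; workers' compensation audit 60 days ago vs limit 90 → met
6. contractor registration certificate present → met
7. unresolved stop-work orders 0 ≤ 1 → met
Not met: 0 of 7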